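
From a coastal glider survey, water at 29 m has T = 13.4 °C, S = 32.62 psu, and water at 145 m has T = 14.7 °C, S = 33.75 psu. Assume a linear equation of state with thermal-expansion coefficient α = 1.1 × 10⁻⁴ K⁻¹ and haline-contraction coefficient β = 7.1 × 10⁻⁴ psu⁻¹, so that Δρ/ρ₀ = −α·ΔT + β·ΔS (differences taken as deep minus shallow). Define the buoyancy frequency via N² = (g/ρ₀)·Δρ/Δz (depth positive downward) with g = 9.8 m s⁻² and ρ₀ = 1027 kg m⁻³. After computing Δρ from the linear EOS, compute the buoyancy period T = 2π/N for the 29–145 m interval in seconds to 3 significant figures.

ΔT = +1.3 K, ΔS = +1.13 psu (deep − shallow).
Δρ/ρ₀ = −αΔT + βΔS = -1.43 × 10⁻⁴ + 8.023 × 10⁻⁴ = 6.593 × 10⁻⁴, so Δρ ≈ 0.6771 kg m⁻³.
N² = (g/ρ₀)·Δρ/Δz = g·(Δρ/ρ₀)/Δz = 9.8 × 6.593 × 10⁻⁴ / 116 = 5.5699 × 10⁻⁵ s⁻².
N = √(5.5699 × 10⁻⁵) = 7.4632 × 10⁻³ rad s⁻¹ → T = 2π/N = 841.89 s ≈ 842 s.

842 s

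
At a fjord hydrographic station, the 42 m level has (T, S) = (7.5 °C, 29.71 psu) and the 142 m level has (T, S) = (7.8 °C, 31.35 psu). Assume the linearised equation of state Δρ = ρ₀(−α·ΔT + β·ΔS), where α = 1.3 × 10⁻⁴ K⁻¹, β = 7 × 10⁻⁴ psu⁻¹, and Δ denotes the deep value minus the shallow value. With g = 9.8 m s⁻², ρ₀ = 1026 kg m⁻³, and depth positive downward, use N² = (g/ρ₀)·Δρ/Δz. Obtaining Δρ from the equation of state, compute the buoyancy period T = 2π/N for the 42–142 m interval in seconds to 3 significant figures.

ΔT = +0.3 K, ΔS = +1.64 psu (deep − shallow).
Δρ/ρ₀ = −αΔT + βΔS = -3.90 × 10⁻⁵ + 1.148 × 10⁻³ = 1.109 × 10⁻³, so Δρ ≈ 1.138 kg m⁻³.
N² = (g/ρ₀)·Δρ/Δz = g·(Δρ/ρ₀)/Δz = 9.8 × 1.109 × 10⁻³ / 100 = 1.0868 × 10⁻⁴ s⁻².
N = √(1.0868 × 10⁻⁴) = 0.010425 rad s⁻¹ → T = 2π/N = 602.70 s ≈ 603 s.

603 s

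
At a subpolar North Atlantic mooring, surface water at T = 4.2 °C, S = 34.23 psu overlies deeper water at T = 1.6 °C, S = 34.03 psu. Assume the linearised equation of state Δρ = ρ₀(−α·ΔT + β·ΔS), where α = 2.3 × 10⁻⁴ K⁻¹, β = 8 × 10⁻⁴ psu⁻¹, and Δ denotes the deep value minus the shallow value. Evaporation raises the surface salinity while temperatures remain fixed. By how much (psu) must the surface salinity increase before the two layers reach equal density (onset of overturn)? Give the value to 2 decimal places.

Neutral buoyancy requires −α(T_deep − T_surf) + β(S_deep − S_surf′) = 0.
S_surf′ = S_deep − (α/β)·ΔT = 34.03 − (2.3 × 10⁻⁴/8 × 10⁻⁴)·(-2.6) = 34.7775 psu.
Increase required: 34.7775 − 34.23 = 0.5475 psu.

0.55 psu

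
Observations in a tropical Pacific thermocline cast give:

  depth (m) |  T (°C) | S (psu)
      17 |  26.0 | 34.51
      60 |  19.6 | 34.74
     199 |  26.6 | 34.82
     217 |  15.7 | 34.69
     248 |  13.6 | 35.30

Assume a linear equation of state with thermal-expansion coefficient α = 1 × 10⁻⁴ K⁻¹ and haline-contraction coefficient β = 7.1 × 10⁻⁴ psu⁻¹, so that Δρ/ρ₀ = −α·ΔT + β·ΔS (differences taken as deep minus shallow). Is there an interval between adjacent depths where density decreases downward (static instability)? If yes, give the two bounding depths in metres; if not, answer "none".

60–199 m

Evaluate Δρ/ρ₀ = −αΔT + βΔS across each adjacent pair:
  17–60 m: −αΔT+βΔS = −(1 × 10⁻⁴)(-6.4)+(7.1 × 10⁻⁴)(+0.23) = 8.0 × 10⁻⁴ → stable
  60–199 m: −αΔT+βΔS = −(1 × 10⁻⁴)(+7.0)+(7.1 × 10⁻⁴)(+0.08) = -6.4 × 10⁻⁴ → UNSTABLE
  199–217 m: −αΔT+βΔS = −(1 × 10⁻⁴)(-10.9)+(7.1 × 10⁻⁴)(-0.13) = 1.0 × 10⁻³ → stable
  217–248 m: −αΔT+βΔS = −(1 × 10⁻⁴)(-2.1)+(7.1 × 10⁻⁴)(+0.61) = 6.4 × 10⁻⁴ → stable
The 60–199 m interval has Δρ < 0: lighter water underlies denser water.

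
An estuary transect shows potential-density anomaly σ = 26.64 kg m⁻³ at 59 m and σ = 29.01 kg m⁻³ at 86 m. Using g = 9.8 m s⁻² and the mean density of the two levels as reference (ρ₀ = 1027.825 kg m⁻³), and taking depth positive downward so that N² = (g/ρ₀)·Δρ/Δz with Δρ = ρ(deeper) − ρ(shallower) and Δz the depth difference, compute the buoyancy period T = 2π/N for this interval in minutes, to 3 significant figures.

3.62 min

Δρ = 1029.01 − 1026.64 = 2.37 kg m⁻³ over Δz = 86 − 59 = 27 m.
N² = (9.8/1027.825) × (2.37/27) = 8.3693 × 10⁻⁴ s⁻².
N = √(8.3693 × 10⁻⁴) = 0.028930 rad s⁻¹, so T = 2π/N = 217.19 s = 3.6198 min ≈ 3.62 min.
A positive N² confirms static stability across the interval.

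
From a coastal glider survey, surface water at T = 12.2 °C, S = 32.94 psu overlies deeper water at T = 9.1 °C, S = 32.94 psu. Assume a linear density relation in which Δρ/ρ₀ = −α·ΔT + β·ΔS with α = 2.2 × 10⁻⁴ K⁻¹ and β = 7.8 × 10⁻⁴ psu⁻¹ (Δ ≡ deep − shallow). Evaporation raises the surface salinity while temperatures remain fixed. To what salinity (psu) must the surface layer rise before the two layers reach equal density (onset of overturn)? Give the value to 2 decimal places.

33.81 psu

Neutral buoyancy requires −α(T_deep − T_surf) + β(S_deep − S_surf′) = 0.
S_surf′ = S_deep − (α/β)·ΔT = 32.94 − (2.2 × 10⁻⁴/7.8 × 10⁻⁴)·(-3.1) = 33.8144 psu.
Increase required: 33.8144 − 32.94 = 0.8744 psu.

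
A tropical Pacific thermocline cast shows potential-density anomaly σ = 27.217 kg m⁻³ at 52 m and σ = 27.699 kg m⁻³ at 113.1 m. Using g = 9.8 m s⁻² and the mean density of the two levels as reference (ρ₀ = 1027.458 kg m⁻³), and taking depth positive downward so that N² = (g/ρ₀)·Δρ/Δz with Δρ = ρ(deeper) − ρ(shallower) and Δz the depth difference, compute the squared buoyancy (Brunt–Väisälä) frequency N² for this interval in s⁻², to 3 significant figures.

7.52 × 10⁻⁵ s⁻²

Δρ = 1027.699 − 1027.217 = 0.482 kg m⁻³ over Δz = 113.1 − 52 = 61.1 m.
N² = (9.8/1027.458) × (0.482/61.1) = 7.5243 × 10⁻⁵ s⁻² ≈ 7.52 × 10⁻⁵ s⁻².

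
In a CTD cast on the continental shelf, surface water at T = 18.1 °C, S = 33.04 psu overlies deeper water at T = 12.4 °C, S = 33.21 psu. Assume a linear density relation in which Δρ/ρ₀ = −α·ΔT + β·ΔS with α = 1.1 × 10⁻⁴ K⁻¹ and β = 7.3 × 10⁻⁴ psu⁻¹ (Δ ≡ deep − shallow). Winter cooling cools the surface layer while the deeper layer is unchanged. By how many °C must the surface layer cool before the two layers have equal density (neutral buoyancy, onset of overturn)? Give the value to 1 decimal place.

Neutral buoyancy requires Δρ = 0, i.e. −α(T_deep − T_surf′) + β(S_deep − S_surf) = 0.
T_surf′ = T_deep − (β/α)·ΔS = 12.4 − (7.3 × 10⁻⁴/1.1 × 10⁻⁴)·(+0.17) = 11.272 °C.
Cooling required: 18.1 − (11.272) = 6.828 °C.

6.8 °C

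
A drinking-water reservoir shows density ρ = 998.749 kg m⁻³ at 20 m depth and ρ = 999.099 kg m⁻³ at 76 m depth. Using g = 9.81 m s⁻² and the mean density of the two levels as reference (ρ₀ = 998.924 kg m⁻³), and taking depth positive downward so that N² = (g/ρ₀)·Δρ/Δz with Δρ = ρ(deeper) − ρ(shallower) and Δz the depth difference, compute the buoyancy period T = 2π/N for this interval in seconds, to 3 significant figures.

Δρ = 999.099 − 998.749 = 0.350 kg m⁻³ over Δz = 76 − 20 = 56 m.
N² = (9.81/998.924) × (0.350/56) = 6.1379 × 10⁻⁵ s⁻².
N = √(6.1379 × 10⁻⁵) = 7.8345 × 10⁻³ rad s⁻¹, so T = 2π/N = 801.99 s ≈ 802 s.

802 s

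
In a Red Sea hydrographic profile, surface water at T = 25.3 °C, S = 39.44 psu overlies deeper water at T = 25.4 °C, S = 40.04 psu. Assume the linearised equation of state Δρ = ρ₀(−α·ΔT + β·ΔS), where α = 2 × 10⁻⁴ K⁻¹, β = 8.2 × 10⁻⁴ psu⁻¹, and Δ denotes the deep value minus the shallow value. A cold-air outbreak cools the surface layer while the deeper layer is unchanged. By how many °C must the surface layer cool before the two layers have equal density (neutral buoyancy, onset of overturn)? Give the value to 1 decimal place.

Neutral buoyancy requires Δρ = 0, i.e. −α(T_deep − T_surf′) + β(S_deep − S_surf) = 0.
T_surf′ = T_deep − (β/α)·ΔS = 25.4 − (8.2 × 10⁻⁴/2 × 10⁻⁴)·(+0.60) = 22.940 °C.
Cooling required: 25.3 − (22.940) = 2.360 °C.

2.4 °C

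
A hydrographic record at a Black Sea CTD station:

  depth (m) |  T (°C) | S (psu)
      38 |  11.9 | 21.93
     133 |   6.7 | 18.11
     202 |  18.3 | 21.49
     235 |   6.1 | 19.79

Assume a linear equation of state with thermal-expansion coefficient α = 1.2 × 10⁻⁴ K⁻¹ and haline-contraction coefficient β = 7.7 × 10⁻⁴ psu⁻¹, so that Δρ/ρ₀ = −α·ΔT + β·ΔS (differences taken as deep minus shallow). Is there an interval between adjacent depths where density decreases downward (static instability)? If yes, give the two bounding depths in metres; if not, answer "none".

Evaluate Δρ/ρ₀ = −αΔT + βΔS across each adjacent pair:
  38–133 m: −αΔT+βΔS = −(1.2 × 10⁻⁴)(-5.2)+(7.7 × 10⁻⁴)(-3.82) = -2.3 × 10⁻³ → UNSTABLE
  133–202 m: −αΔT+βΔS = −(1.2 × 10⁻⁴)(+11.6)+(7.7 × 10⁻⁴)(+3.38) = 1.2 × 10⁻³ → stable
  202–235 m: −αΔT+βΔS = −(1.2 × 10⁻⁴)(-12.2)+(7.7 × 10⁻⁴)(-1.70) = 1.6 × 10⁻⁴ → stable
The 38–133 m interval has Δρ < 0: lighter water underlies denser water.

38–133 m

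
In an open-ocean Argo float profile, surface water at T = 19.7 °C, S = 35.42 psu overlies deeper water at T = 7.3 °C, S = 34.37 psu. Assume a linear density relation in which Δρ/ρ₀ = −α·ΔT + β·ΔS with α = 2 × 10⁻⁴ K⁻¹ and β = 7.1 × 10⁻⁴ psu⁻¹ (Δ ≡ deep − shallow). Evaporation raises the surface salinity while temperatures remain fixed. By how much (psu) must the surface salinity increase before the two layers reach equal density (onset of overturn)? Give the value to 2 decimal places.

2.44 psu

Neutral buoyancy requires −α(T_deep − T_surf) + β(S_deep − S_surf′) = 0.
S_surf′ = S_deep − (α/β)·ΔT = 34.37 − (2 × 10⁻⁴/7.1 × 10⁻⁴)·(-12.4) = 37.8630 psu.
Increase required: 37.8630 − 35.42 = 2.4430 psu.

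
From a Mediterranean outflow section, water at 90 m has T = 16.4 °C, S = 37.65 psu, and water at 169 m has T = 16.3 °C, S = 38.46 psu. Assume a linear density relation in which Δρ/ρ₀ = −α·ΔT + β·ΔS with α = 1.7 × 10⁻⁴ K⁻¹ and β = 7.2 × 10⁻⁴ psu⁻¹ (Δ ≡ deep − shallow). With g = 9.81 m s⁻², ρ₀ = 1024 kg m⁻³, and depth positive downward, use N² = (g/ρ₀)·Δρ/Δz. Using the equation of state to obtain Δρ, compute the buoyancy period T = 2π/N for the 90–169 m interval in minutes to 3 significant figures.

12.1 min

ΔT = -0.1 K, ΔS = +0.81 psu (deep − shallow).
Δρ/ρ₀ = −αΔT + βΔS = 1.70 × 10⁻⁵ + 5.832 × 10⁻⁴ = 6.002 × 10⁻⁴, so Δρ ≈ 0.6146 kg m⁻³.
N² = (g/ρ₀)·Δρ/Δz = g·(Δρ/ρ₀)/Δz = 9.81 × 6.002 × 10⁻⁴ / 79 = 7.4531 × 10⁻⁵ s⁻².
N = √(7.4531 × 10⁻⁵) = 8.6331 × 10⁻³ rad s⁻¹ → T = 2π/N = 727.80 s = 12.130 min ≈ 12.1 min.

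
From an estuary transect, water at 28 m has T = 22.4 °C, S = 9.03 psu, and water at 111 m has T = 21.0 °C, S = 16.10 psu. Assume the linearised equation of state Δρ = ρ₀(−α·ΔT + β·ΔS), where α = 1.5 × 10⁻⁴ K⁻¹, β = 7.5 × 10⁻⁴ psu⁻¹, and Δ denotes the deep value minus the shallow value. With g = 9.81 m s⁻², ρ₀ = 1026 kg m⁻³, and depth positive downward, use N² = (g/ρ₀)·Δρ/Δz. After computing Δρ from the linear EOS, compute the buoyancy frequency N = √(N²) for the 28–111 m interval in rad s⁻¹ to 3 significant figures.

0.0255 rad s⁻¹

ΔT = -1.4 K, ΔS = +7.07 psu (deep − shallow).
Δρ/ρ₀ = −αΔT + βΔS = 2.10 × 10⁻⁴ + 5.3025 × 10⁻³ = 5.5125 × 10⁻³, so Δρ ≈ 5.656 kg m⁻³.
N² = (g/ρ₀)·Δρ/Δz = g·(Δρ/ρ₀)/Δz = 9.81 × 5.5125 × 10⁻³ / 83 = 6.5154 × 10⁻⁴ s⁻².
N = √(6.5154 × 10⁻⁴) = 0.025525 rad s⁻¹ ≈ 0.0255 rad s⁻¹.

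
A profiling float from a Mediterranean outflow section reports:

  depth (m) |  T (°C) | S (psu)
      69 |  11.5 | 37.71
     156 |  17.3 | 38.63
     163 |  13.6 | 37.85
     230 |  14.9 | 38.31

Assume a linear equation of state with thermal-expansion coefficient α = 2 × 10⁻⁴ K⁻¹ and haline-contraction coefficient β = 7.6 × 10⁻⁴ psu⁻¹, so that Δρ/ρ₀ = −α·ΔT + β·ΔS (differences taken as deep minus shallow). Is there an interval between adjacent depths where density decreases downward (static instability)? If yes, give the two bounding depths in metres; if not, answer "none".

69–156 m

Evaluate Δρ/ρ₀ = −αΔT + βΔS across each adjacent pair:
  69–156 m: −αΔT+βΔS = −(2 × 10⁻⁴)(+5.8)+(7.6 × 10⁻⁴)(+0.92) = -4.6 × 10⁻⁴ → UNSTABLE
  156–163 m: −αΔT+βΔS = −(2 × 10⁻⁴)(-3.7)+(7.6 × 10⁻⁴)(-0.78) = 1.5 × 10⁻⁴ → stable
  163–230 m: −αΔT+βΔS = −(2 × 10⁻⁴)(+1.3)+(7.6 × 10⁻⁴)(+0.46) = 9.0 × 10⁻⁵ → stable
The 69–156 m interval has Δρ < 0: lighter water underlies denser water.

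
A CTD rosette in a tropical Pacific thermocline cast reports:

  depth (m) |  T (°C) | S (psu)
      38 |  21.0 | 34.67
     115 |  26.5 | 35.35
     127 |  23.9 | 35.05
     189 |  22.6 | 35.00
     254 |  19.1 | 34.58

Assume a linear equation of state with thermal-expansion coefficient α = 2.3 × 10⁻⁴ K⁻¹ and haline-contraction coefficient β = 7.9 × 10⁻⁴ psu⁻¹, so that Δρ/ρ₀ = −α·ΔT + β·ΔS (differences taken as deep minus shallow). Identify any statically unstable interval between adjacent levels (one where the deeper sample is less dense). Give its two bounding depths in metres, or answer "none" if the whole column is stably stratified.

38–115 m

Evaluate Δρ/ρ₀ = −αΔT + βΔS across each adjacent pair:
  38–115 m: −αΔT+βΔS = −(2.3 × 10⁻⁴)(+5.5)+(7.9 × 10⁻⁴)(+0.68) = -7.3 × 10⁻⁴ → UNSTABLE
  115–127 m: −αΔT+βΔS = −(2.3 × 10⁻⁴)(-2.6)+(7.9 × 10⁻⁴)(-0.30) = 3.6 × 10⁻⁴ → stable
  127–189 m: −αΔT+βΔS = −(2.3 × 10⁻⁴)(-1.3)+(7.9 × 10⁻⁴)(-0.05) = 2.6 × 10⁻⁴ → stable
  189–254 m: −αΔT+βΔS = −(2.3 × 10⁻⁴)(-3.5)+(7.9 × 10⁻⁴)(-0.42) = 4.7 × 10⁻⁴ → stable
The 38–115 m interval has Δρ < 0: lighter water underlies denser water.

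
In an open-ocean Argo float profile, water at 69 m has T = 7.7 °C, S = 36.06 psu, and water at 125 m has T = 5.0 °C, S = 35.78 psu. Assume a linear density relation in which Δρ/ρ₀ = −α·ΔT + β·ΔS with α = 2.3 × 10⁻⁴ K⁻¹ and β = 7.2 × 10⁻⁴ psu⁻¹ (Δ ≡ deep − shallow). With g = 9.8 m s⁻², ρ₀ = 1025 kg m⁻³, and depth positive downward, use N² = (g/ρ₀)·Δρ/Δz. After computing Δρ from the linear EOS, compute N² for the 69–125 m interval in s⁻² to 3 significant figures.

7.34 × 10⁻⁵ s⁻²

ΔT = -2.7 K, ΔS = -0.28 psu (deep − shallow).
Δρ/ρ₀ = −αΔT + βΔS = 6.21 × 10⁻⁴ − 2.016 × 10⁻⁴ = 4.194 × 10⁻⁴, so Δρ ≈ 0.4299 kg m⁻³.
N² = (g/ρ₀)·Δρ/Δz = g·(Δρ/ρ₀)/Δz = 9.8 × 4.194 × 10⁻⁴ / 56 = 7.3395 × 10⁻⁵ s⁻² ≈ 7.34 × 10⁻⁵ s⁻².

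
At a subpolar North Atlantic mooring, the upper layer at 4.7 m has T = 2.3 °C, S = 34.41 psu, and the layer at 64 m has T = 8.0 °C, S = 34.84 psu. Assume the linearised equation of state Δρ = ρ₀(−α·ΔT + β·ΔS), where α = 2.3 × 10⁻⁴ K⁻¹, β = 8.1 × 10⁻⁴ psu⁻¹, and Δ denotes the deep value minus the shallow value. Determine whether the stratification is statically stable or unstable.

unstable

ΔT = 8.0 − 2.3 = +5.7 K and ΔS = 34.84 − 34.41 = +0.43 psu (deep − shallow).
−αΔT = -1.311 × 10⁻³; βΔS = 3.483 × 10⁻⁴; sum Δρ/ρ₀ = -9.627 × 10⁻⁴.
Δρ/ρ₀ < 0, so Δρ < 0: deeper water is lighter → statically unstable; the column would overturn.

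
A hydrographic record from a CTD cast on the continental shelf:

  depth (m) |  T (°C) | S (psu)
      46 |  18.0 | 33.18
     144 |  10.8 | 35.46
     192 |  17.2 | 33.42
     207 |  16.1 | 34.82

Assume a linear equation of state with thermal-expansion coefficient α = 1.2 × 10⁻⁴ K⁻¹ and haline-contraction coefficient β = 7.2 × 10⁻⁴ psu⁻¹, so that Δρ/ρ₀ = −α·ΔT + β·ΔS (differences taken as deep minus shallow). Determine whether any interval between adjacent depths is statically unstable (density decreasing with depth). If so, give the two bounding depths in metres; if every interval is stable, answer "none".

Evaluate Δρ/ρ₀ = −αΔT + βΔS across each adjacent pair:
  46–144 m: −αΔT+βΔS = −(1.2 × 10⁻⁴)(-7.2)+(7.2 × 10⁻⁴)(+2.28) = 2.5 × 10⁻³ → stable
  144–192 m: −αΔT+βΔS = −(1.2 × 10⁻⁴)(+6.4)+(7.2 × 10⁻⁴)(-2.04) = -2.2 × 10⁻³ → UNSTABLE
  192–207 m: −αΔT+βΔS = −(1.2 × 10⁻⁴)(-1.1)+(7.2 × 10⁻⁴)(+1.40) = 1.1 × 10⁻³ → stable
The 144–192 m interval has Δρ < 0: lighter water underlies denser water.

144–192 m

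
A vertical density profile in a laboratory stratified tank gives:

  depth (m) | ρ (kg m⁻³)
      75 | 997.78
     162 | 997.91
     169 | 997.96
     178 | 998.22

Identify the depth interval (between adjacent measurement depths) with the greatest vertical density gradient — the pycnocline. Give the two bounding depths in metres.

Compute the density gradient over each adjacent pair:
  75–162 m: Δρ/Δz = 0.13/87 = 1.5 × 10⁻³ kg m⁻⁴
  162–169 m: Δρ/Δz = 0.05/7 = 7.1 × 10⁻³ kg m⁻⁴
  169–178 m: Δρ/Δz = 0.26/9 = 0.029 kg m⁻⁴
The largest gradient is in the 169–178 m interval — the pycnocline.

169–178 m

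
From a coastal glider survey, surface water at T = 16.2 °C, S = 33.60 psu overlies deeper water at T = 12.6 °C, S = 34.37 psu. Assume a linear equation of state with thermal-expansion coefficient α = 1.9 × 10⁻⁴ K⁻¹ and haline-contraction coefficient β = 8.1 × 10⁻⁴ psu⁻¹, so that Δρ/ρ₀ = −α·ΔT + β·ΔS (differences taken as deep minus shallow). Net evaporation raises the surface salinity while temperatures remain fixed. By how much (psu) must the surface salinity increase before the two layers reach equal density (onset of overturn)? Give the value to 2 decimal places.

Neutral buoyancy requires −α(T_deep − T_surf) + β(S_deep − S_surf′) = 0.
S_surf′ = S_deep − (α/β)·ΔT = 34.37 − (1.9 × 10⁻⁴/8.1 × 10⁻⁴)·(-3.6) = 35.2144 psu.
Increase required: 35.2144 − 33.60 = 1.6144 psu.

1.61 psu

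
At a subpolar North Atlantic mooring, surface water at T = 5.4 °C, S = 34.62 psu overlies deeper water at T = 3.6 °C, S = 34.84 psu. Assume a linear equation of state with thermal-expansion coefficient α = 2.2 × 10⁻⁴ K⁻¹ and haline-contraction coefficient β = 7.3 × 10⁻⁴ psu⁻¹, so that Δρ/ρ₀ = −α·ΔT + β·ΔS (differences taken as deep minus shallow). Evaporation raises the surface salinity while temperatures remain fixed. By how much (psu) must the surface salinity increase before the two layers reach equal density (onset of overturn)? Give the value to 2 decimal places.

0.76 psu

Neutral buoyancy requires −α(T_deep − T_surf) + β(S_deep − S_surf′) = 0.
S_surf′ = S_deep − (α/β)·ΔT = 34.84 − (2.2 × 10⁻⁴/7.3 × 10⁻⁴)·(-1.8) = 35.3825 psu.
Increase required: 35.3825 − 34.62 = 0.7625 psu.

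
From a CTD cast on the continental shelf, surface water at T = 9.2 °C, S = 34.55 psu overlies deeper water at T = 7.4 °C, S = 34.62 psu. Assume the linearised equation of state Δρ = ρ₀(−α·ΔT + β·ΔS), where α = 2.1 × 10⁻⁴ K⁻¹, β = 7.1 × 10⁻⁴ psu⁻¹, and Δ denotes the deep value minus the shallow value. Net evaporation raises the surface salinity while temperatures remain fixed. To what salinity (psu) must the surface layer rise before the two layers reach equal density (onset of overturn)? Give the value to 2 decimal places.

Neutral buoyancy requires −α(T_deep − T_surf) + β(S_deep − S_surf′) = 0.
S_surf′ = S_deep − (α/β)·ΔT = 34.62 − (2.1 × 10⁻⁴/7.1 × 10⁻⁴)·(-1.8) = 35.1524 psu.
Increase required: 35.1524 − 34.55 = 0.6024 psu.

35.15 psu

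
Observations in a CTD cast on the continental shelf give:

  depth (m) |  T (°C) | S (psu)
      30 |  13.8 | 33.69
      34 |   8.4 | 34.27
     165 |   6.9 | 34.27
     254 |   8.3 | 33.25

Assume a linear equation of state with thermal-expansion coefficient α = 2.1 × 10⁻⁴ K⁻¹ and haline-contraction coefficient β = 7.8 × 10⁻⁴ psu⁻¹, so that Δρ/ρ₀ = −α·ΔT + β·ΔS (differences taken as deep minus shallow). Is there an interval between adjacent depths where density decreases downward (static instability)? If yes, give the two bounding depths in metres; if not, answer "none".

Evaluate Δρ/ρ₀ = −αΔT + βΔS across each adjacent pair:
  30–34 m: −αΔT+βΔS = −(2.1 × 10⁻⁴)(-5.4)+(7.8 × 10⁻⁴)(+0.58) = 1.6 × 10⁻³ → stable
  34–165 m: −αΔT+βΔS = −(2.1 × 10⁻⁴)(-1.5)+(7.8 × 10⁻⁴)(+0.00) = 3.2 × 10⁻⁴ → stable
  165–254 m: −αΔT+βΔS = −(2.1 × 10⁻⁴)(+1.4)+(7.8 × 10⁻⁴)(-1.02) = -1.1 × 10⁻³ → UNSTABLE
The 165–254 m interval has Δρ < 0: lighter water underlies denser water.

165–254 m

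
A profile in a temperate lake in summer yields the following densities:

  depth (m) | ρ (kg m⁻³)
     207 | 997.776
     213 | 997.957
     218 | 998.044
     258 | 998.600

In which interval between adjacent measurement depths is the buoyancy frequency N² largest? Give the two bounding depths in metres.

207–213 m

Compute the density gradient over each adjacent pair:
  207–213 m: Δρ/Δz = 0.181/6 = 0.030 kg m⁻⁴
  213–218 m: Δρ/Δz = 0.087/5 = 0.017 kg m⁻⁴
  218–258 m: Δρ/Δz = 0.556/40 = 0.014 kg m⁻⁴
The largest gradient is in the 207–213 m interval — the pycnocline.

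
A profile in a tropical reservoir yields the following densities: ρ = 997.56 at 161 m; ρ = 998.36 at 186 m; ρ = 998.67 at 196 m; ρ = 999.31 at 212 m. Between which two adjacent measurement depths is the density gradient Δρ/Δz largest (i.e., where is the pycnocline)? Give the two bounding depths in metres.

196–212 m

Compute the density gradient over each adjacent pair:
  161–186 m: Δρ/Δz = 0.80/25 = 0.032 kg m⁻⁴
  186–196 m: Δρ/Δz = 0.31/10 = 0.031 kg m⁻⁴
  196–212 m: Δρ/Δz = 0.64/16 = 0.040 kg m⁻⁴
The largest gradient is in the 196–212 m interval — the pycnocline.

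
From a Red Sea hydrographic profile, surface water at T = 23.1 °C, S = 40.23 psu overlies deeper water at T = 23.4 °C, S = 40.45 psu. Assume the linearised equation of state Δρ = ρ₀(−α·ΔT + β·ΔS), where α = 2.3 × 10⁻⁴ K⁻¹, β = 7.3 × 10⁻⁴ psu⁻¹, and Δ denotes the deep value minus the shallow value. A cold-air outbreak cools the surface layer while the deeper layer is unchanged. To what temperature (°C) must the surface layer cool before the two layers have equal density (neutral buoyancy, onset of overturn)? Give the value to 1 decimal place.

22.7 °C

Neutral buoyancy requires Δρ = 0, i.e. −α(T_deep − T_surf′) + β(S_deep − S_surf) = 0.
T_surf′ = T_deep − (β/α)·ΔS = 23.4 − (7.3 × 10⁻⁴/2.3 × 10⁻⁴)·(+0.22) = 22.702 °C.
Cooling required: 23.1 − (22.702) = 0.398 °C.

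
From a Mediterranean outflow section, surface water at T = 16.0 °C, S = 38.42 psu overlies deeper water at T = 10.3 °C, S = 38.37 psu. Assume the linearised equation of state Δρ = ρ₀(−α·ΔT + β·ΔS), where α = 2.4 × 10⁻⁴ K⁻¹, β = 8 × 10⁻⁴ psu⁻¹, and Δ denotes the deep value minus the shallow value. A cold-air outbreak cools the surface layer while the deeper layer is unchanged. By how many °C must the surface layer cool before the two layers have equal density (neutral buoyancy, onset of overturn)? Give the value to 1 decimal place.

Neutral buoyancy requires Δρ = 0, i.e. −α(T_deep − T_surf′) + β(S_deep − S_surf) = 0.
T_surf′ = T_deep − (β/α)·ΔS = 10.3 − (8 × 10⁻⁴/2.4 × 10⁻⁴)·(-0.05) = 10.467 °C.
Cooling required: 16.0 − (10.467) = 5.533 °C.

5.5 °C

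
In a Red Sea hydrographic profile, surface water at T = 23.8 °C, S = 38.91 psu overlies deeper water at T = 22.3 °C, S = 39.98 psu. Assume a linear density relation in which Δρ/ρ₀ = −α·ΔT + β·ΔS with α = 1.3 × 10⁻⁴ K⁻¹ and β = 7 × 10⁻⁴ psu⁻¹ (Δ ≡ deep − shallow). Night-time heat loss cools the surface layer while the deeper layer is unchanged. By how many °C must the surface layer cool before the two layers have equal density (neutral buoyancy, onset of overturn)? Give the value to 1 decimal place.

7.3 °C

Neutral buoyancy requires Δρ = 0, i.e. −α(T_deep − T_surf′) + β(S_deep − S_surf) = 0.
T_surf′ = T_deep − (β/α)·ΔS = 22.3 − (7 × 10⁻⁴/1.3 × 10⁻⁴)·(+1.07) = 16.538 °C.
Cooling required: 23.8 − (16.538) = 7.262 °C.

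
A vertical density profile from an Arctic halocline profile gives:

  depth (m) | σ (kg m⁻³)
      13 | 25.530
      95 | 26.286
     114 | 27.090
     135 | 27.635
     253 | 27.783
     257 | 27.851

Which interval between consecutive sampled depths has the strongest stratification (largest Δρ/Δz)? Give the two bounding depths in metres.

95–114 m

Compute the density gradient over each adjacent pair:
  13–95 m: Δρ/Δz = 0.756/82 = 9.2 × 10⁻³ kg m⁻⁴
  95–114 m: Δρ/Δz = 0.804/19 = 0.042 kg m⁻⁴
  114–135 m: Δρ/Δz = 0.545/21 = 0.026 kg m⁻⁴
  135–253 m: Δρ/Δz = 0.148/118 = 1.3 × 10⁻³ kg m⁻⁴
  253–257 m: Δρ/Δz = 0.068/4 = 0.017 kg m⁻⁴
The largest gradient is in the 95–114 m interval — the pycnocline.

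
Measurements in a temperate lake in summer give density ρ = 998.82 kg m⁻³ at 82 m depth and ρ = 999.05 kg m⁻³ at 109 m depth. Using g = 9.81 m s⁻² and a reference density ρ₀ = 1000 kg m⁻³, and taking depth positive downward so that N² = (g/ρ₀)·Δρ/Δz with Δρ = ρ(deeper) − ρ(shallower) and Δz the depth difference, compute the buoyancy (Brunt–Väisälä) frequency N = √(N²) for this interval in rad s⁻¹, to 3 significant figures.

Δρ = 999.05 − 998.82 = 0.23 kg m⁻³ over Δz = 109 − 82 = 27 m.
N² = (9.81/1000) × (0.23/27) = 8.3567 × 10⁻⁵ s⁻².
N = √(8.3567 × 10⁻⁵) = 9.1415 × 10⁻³ rad s⁻¹ ≈ 9.14 × 10⁻³ rad s⁻¹.

9.14 × 10⁻³ rad s⁻¹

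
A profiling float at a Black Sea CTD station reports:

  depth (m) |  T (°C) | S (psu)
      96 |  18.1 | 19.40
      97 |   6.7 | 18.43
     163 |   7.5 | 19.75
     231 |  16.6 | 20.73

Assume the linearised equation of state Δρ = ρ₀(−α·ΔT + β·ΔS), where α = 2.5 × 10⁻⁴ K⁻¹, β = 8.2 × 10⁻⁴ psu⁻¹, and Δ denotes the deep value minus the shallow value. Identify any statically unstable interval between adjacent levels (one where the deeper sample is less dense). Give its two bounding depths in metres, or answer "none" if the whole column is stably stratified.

Evaluate Δρ/ρ₀ = −αΔT + βΔS across each adjacent pair:
  96–97 m: −αΔT+βΔS = −(2.5 × 10⁻⁴)(-11.4)+(8.2 × 10⁻⁴)(-0.97) = 2.1 × 10⁻³ → stable
  97–163 m: −αΔT+βΔS = −(2.5 × 10⁻⁴)(+0.8)+(8.2 × 10⁻⁴)(+1.32) = 8.8 × 10⁻⁴ → stable
  163–231 m: −αΔT+βΔS = −(2.5 × 10⁻⁴)(+9.1)+(8.2 × 10⁻⁴)(+0.98) = -1.5 × 10⁻³ → UNSTABLE
The 163–231 m interval has Δρ < 0: lighter water underlies denser water.

163–231 m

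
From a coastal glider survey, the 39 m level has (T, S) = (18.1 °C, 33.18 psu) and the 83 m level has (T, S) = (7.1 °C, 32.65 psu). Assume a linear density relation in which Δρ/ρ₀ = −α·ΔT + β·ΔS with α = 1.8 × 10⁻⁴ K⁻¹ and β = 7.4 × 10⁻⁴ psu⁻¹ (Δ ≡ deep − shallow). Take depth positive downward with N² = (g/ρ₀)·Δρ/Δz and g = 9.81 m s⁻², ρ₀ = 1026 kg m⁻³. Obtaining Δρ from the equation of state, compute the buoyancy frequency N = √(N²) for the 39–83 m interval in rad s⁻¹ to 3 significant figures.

0.0188 rad s⁻¹

ΔT = -11.0 K, ΔS = -0.53 psu (deep − shallow).
Δρ/ρ₀ = −αΔT + βΔS = 1.98 × 10⁻³ − 3.922 × 10⁻⁴ = 1.5878 × 10⁻³, so Δρ ≈ 1.629 kg m⁻³.
N² = (g/ρ₀)·Δρ/Δz = g·(Δρ/ρ₀)/Δz = 9.81 × 1.5878 × 10⁻³ / 44 = 3.5401 × 10⁻⁴ s⁻².
N = √(3.5401 × 10⁻⁴) = 0.018815 rad s⁻¹ ≈ 0.0188 rad s⁻¹.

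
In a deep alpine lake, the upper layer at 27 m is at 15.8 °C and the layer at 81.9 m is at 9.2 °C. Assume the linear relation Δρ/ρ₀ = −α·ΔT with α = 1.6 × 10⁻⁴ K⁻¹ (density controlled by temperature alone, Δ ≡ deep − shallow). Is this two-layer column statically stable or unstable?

stable

ΔT = 9.2 − 15.8 = -6.6 K, so Δρ/ρ₀ = −αΔT = 1.056 × 10⁻³.
Δρ/ρ₀ > 0, so Δρ > 0: deeper water is denser → statically stable.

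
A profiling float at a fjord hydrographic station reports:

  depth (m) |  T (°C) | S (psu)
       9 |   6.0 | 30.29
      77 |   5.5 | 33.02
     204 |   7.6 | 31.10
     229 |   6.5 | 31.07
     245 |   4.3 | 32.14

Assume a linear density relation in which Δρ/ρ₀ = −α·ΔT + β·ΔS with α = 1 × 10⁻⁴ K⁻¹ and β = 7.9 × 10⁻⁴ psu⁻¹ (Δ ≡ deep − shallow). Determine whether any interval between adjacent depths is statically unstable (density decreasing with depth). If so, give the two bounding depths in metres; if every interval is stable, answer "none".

77–204 m

Evaluate Δρ/ρ₀ = −αΔT + βΔS across each adjacent pair:
  9–77 m: −αΔT+βΔS = −(1 × 10⁻⁴)(-0.5)+(7.9 × 10⁻⁴)(+2.73) = 2.2 × 10⁻³ → stable
  77–204 m: −αΔT+βΔS = −(1 × 10⁻⁴)(+2.1)+(7.9 × 10⁻⁴)(-1.92) = -1.7 × 10⁻³ → UNSTABLE
  204–229 m: −αΔT+βΔS = −(1 × 10⁻⁴)(-1.1)+(7.9 × 10⁻⁴)(-0.03) = 8.6 × 10⁻⁵ → stable
  229–245 m: −αΔT+βΔS = −(1 × 10⁻⁴)(-2.2)+(7.9 × 10⁻⁴)(+1.07) = 1.1 × 10⁻³ → stable
The 77–204 m interval has Δρ < 0: lighter water underlies denser water.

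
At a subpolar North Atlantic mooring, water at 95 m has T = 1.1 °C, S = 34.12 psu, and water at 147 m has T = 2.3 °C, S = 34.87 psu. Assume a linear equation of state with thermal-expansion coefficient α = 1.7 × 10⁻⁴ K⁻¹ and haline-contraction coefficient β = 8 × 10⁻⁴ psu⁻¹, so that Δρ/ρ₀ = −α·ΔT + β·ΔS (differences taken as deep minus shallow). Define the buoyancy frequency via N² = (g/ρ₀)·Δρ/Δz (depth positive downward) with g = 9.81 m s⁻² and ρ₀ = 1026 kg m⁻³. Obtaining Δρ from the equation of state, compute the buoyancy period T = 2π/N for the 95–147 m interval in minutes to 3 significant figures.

ΔT = +1.2 K, ΔS = +0.75 psu (deep − shallow).
Δρ/ρ₀ = −αΔT + βΔS = -2.04 × 10⁻⁴ + 6.00 × 10⁻⁴ = 3.96 × 10⁻⁴, so Δρ ≈ 0.4063 kg m⁻³.
N² = (g/ρ₀)·Δρ/Δz = g·(Δρ/ρ₀)/Δz = 9.81 × 3.96 × 10⁻⁴ / 52 = 7.4707 × 10⁻⁵ s⁻².
N = √(7.4707 × 10⁻⁵) = 8.6433 × 10⁻³ rad s⁻¹ → T = 2π/N = 726.94 s = 12.116 min ≈ 12.1 min.

12.1 min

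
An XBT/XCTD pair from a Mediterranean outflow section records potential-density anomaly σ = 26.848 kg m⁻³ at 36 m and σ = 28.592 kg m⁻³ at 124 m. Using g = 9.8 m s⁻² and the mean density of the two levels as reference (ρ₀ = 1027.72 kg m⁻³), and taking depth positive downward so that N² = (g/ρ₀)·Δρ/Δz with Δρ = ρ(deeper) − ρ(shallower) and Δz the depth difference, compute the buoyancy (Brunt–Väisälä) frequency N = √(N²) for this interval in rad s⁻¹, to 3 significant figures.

0.0137 rad s⁻¹

Δρ = 1028.592 − 1026.848 = 1.744 kg m⁻³ over Δz = 124 − 36 = 88 m.
N² = (9.8/1027.72) × (1.744/88) = 1.8898 × 10⁻⁴ s⁻².
N = √(1.8898 × 10⁻⁴) = 0.013747 rad s⁻¹ ≈ 0.0137 rad s⁻¹.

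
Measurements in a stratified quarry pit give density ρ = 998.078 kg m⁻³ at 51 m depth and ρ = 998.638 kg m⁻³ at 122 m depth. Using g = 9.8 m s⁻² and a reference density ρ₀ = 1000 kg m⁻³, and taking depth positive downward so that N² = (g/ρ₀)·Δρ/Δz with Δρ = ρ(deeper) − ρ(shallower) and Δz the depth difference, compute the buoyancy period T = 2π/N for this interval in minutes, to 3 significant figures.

Δρ = 998.638 − 998.078 = 0.560 kg m⁻³ over Δz = 122 − 51 = 71 m.
N² = (9.8/1000) × (0.560/71) = 7.7296 × 10⁻⁵ s⁻².
N = √(7.7296 × 10⁻⁵) = 8.7918 × 10⁻³ rad s⁻¹, so T = 2π/N = 714.66 s = 11.911 min ≈ 11.9 min.

11.9 min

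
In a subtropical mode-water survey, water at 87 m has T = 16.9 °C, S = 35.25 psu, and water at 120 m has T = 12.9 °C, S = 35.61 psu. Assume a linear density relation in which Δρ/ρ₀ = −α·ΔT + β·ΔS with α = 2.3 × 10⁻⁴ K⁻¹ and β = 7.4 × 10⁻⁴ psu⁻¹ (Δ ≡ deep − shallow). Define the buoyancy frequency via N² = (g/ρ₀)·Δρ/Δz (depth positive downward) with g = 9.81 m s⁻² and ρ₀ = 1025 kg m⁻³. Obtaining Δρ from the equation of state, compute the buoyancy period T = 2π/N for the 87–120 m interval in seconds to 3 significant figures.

335 s

ΔT = -4.0 K, ΔS = +0.36 psu (deep − shallow).
Δρ/ρ₀ = −αΔT + βΔS = 9.20 × 10⁻⁴ + 2.664 × 10⁻⁴ = 1.1864 × 10⁻³, so Δρ ≈ 1.216 kg m⁻³.
N² = (g/ρ₀)·Δρ/Δz = g·(Δρ/ρ₀)/Δz = 9.81 × 1.1864 × 10⁻³ / 33 = 3.5268 × 10⁻⁴ s⁻².
N = √(3.5268 × 10⁻⁴) = 0.018780 rad s⁻¹ → T = 2π/N = 334.57 s ≈ 335 s.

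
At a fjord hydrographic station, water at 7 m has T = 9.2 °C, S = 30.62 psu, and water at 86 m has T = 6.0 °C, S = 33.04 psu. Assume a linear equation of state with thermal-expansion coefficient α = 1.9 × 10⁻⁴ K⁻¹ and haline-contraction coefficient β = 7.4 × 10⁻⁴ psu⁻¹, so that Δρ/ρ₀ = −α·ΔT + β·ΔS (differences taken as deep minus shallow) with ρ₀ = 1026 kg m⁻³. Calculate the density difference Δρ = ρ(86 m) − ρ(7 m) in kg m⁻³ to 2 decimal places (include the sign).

+2.46 kg m⁻³

ΔT = -3.2 K, ΔS = +2.42 psu (deep − shallow).
Δρ/ρ₀ = −(1.9 × 10⁻⁴)(-3.2) + (7.4 × 10⁻⁴)(+2.42) = 2.3988 × 10⁻³.
Δρ = 1026 × (2.3988 × 10⁻³) = +2.46 kg m⁻³.
Positive Δρ: denser below, stable.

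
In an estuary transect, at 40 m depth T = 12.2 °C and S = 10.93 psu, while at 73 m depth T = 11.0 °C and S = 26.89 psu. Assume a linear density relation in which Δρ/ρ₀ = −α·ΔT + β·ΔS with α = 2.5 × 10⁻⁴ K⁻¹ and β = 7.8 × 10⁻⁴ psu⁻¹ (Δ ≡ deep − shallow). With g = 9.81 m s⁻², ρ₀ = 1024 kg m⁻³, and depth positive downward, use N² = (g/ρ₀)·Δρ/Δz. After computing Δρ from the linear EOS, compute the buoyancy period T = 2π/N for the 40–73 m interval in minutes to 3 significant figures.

1.70 min

ΔT = -1.2 K, ΔS = +15.96 psu (deep − shallow).
Δρ/ρ₀ = −αΔT + βΔS = 3.00 × 10⁻⁴ + 0.0124488 = 0.0127488, so Δρ ≈ 13.05 kg m⁻³.
N² = (g/ρ₀)·Δρ/Δz = g·(Δρ/ρ₀)/Δz = 9.81 × 0.0127488 / 33 = 3.7899 × 10⁻³ s⁻².
N = √(3.7899 × 10⁻³) = 0.061562 rad s⁻¹ → T = 2π/N = 102.06 s = 1.7010 min ≈ 1.70 min.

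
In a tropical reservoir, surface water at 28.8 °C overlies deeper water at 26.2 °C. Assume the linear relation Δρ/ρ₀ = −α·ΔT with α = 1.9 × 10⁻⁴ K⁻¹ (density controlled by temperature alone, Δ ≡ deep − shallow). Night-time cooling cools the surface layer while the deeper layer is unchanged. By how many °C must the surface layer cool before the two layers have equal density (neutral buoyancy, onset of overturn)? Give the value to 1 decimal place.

2.6 °C

With temperature the only control, equal density requires T_surf′ = T_deep.
T_surf′ = 26.2 °C.
Cooling required: 28.8 − 26.2 = 2.6 °C.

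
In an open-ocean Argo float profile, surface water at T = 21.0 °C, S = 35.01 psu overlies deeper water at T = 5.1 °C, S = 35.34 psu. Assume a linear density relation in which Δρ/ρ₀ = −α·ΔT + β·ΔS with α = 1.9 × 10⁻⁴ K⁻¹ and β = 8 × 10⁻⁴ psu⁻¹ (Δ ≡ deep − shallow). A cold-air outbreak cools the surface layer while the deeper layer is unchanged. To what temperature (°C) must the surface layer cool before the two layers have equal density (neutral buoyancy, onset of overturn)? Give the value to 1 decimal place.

3.7 °C

Neutral buoyancy requires Δρ = 0, i.e. −α(T_deep − T_surf′) + β(S_deep − S_surf) = 0.
T_surf′ = T_deep − (β/α)·ΔS = 5.1 − (8 × 10⁻⁴/1.9 × 10⁻⁴)·(+0.33) = 3.711 °C.
Cooling required: 21.0 − (3.711) = 17.289 °C.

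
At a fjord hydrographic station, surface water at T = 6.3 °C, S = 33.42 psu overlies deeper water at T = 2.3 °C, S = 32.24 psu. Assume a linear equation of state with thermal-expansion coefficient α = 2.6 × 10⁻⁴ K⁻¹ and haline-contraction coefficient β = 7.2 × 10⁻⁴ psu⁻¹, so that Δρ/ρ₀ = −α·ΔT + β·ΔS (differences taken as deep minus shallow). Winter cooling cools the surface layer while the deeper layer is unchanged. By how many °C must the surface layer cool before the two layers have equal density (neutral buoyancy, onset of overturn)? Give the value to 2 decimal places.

Neutral buoyancy requires Δρ = 0, i.e. −α(T_deep − T_surf′) + β(S_deep − S_surf) = 0.
T_surf′ = T_deep − (β/α)·ΔS = 2.3 − (7.2 × 10⁻⁴/2.6 × 10⁻⁴)·(-1.18) = 5.5677 °C.
Cooling required: 6.3 − (5.5677) = 0.7323 °C.

0.73 °C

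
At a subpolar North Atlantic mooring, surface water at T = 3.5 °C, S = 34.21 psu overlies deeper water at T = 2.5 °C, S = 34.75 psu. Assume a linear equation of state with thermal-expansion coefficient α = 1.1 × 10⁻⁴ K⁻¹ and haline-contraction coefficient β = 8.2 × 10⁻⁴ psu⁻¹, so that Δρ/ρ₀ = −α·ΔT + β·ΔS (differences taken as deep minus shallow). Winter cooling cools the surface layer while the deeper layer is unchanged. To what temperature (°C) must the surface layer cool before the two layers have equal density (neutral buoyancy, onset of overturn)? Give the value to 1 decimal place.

-1.5 °C

Neutral buoyancy requires Δρ = 0, i.e. −α(T_deep − T_surf′) + β(S_deep − S_surf) = 0.
T_surf′ = T_deep − (β/α)·ΔS = 2.5 − (8.2 × 10⁻⁴/1.1 × 10⁻⁴)·(+0.54) = -1.525 °C.
Cooling required: 3.5 − (-1.525) = 5.025 °C.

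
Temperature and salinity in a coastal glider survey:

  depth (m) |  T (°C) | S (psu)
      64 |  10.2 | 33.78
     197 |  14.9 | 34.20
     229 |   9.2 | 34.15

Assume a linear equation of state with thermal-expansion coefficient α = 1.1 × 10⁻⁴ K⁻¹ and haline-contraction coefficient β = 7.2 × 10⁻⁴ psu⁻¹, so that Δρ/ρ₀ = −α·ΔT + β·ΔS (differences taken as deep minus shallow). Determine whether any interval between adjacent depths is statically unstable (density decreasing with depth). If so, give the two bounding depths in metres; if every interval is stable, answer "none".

64–197 m

Evaluate Δρ/ρ₀ = −αΔT + βΔS across each adjacent pair:
  64–197 m: −αΔT+βΔS = −(1.1 × 10⁻⁴)(+4.7)+(7.2 × 10⁻⁴)(+0.42) = -2.1 × 10⁻⁴ → UNSTABLE
  197–229 m: −αΔT+βΔS = −(1.1 × 10⁻⁴)(-5.7)+(7.2 × 10⁻⁴)(-0.05) = 5.9 × 10⁻⁴ → stable
The 64–197 m interval has Δρ < 0: lighter water underlies denser water.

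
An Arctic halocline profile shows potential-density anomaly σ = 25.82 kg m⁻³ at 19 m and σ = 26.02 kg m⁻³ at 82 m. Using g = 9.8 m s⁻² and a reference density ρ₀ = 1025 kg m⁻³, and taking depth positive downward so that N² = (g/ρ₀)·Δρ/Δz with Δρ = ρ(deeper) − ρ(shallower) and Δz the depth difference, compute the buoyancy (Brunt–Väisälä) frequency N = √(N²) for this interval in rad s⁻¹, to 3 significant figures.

Δρ = 1026.02 − 1025.82 = 0.20 kg m⁻³ over Δz = 82 − 19 = 63 m.
N² = (9.8/1025) × (0.20/63) = 3.0352 × 10⁻⁵ s⁻².
N = √(3.0352 × 10⁻⁵) = 5.5093 × 10⁻³ rad s⁻¹ ≈ 5.51 × 10⁻³ rad s⁻¹.

5.51 × 10⁻³ rad s⁻¹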